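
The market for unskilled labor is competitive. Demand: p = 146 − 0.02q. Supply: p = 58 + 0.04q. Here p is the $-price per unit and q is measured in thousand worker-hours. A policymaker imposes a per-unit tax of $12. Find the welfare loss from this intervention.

$1200 thousand

Competitive equilibrium: 146 − 0.02q = 58 + 0.04q → q* = 1466.6667, p* = 116.6667.
With the tax, the buyer price exceeds the seller price by 12: (146 − 0.02q) − (58 + 0.04q) = 12 → q' = 1266.6667.
Δq = 1466.6667 − 1266.6667 = 200; the wedge equals the tax, 12.
DWL = ½ × 200 × 12 = $1200 thousand.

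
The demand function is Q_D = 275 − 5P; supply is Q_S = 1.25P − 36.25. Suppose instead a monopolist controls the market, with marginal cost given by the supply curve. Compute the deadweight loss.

9.39

In inverse form: demand P = 55 − 0.2Q, supply P = 29 + 0.8Q.
Competitive equilibrium: 55 − 0.2Q = 29 + 0.8Q → Q* = 26, P* = 49.8.
Marginal revenue: MR = 55 − 0.4Q. Set MR = MC: 55 − 0.4Q = 29 + 0.8Q → Q_m = 21.6667.
Price P_m = 55 − 0.2·21.6667 = 50.6667; MC(Q_m) = 29 + 0.8·21.6667 = 46.3334.
Competitive Q* = 26, so ΔQ = 4.3333; wedge = 50.6667 − 46.3334 = 4.3333.
Deadweight loss = ½ × 4.3333 × 4.3333 = 9.39.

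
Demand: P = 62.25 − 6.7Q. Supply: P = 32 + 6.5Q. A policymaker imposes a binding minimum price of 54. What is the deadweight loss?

7.42

Competitive equilibrium: 62.25 − 6.7Q = 32 + 6.5Q → Q* = 2.2917, P* = 46.8958.
At the floor P = 54, quantity demanded = (62.25 − 54)/6.7 = 1.2313.
Sellers' marginal cost at Q' = 1.2313: 32 + 6.5·1.2313 = 40.0035.
ΔQ = 2.2917 − 1.2313 = 1.0604; wedge = 54 − 40.0035 = 13.9965.
Deadweight loss = ½ × 1.0604 × 13.9965 = 7.42.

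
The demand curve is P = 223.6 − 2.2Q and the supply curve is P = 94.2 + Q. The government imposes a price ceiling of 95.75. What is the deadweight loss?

Competitive equilibrium: 223.6 − 2.2Q = 94.2 + Q → Q* = 40.4375, P* = 134.6375.
At the ceiling P = 95.75, quantity supplied = (95.75 − 94.2)/1 = 1.55.
Willingness to pay at Q' = 1.55: 223.6 − 2.2·1.55 = 220.19.
ΔQ = 40.4375 − 1.55 = 38.8875; wedge = 220.19 − 95.75 = 124.44.
Deadweight loss = ½ × 38.8875 × 124.44 = 2419.58.

2419.58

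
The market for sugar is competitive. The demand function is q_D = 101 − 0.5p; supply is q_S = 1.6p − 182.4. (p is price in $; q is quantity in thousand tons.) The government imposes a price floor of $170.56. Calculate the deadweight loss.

$416.03 thousand

In inverse form: demand p = 202 − 2q, supply p = 114 + 0.625q.
Competitive equilibrium: 202 − 2q = 114 + 0.625q → q* = 33.5238, p* = 134.9524.
At the floor p = 170.56, quantity demanded = (202 − 170.56)/2 = 15.72.
Sellers' marginal cost at q' = 15.72: 114 + 0.625·15.72 = 123.825.
Δq = 33.5238 − 15.72 = 17.8038; wedge = 170.56 − 123.825 = 46.735.
Welfare loss = ½ × 17.8038 × 46.735 = $416.03 thousand.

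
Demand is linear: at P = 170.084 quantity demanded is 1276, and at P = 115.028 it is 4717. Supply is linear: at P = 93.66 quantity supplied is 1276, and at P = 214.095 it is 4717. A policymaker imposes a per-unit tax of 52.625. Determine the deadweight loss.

Demand slope = (115.028 − 170.084)/(4717 − 1276) = −0.016, so P = 190.5 − 0.016Q.
Supply slope = (214.095 − 93.66)/(4717 − 1276) = 0.035, so P = 49 + 0.035Q.
Competitive equilibrium: 190.5 − 0.016Q = 49 + 0.035Q → Q* = 2774.5098, P* = 146.1078.
With the tax, the buyer price exceeds the seller price by 52.625: (190.5 − 0.016Q) − (49 + 0.035Q) = 52.625 → Q' = 1742.6471.
ΔQ = 2774.5098 − 1742.6471 = 1031.8627; the wedge equals the tax, 52.625.
Welfare loss = ½ × 1031.8627 × 52.625 = 27150.89.

27150.89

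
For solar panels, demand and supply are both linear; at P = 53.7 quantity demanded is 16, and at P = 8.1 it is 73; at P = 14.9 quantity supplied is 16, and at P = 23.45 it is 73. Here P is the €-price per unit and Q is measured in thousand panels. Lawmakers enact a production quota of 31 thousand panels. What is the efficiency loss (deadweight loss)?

€317.21 thousand

Demand slope = (8.1 − 53.7)/(73 − 16) = −0.8, so P = 66.5 − 0.8Q.
Supply slope = (23.45 − 14.9)/(73 − 16) = 0.15, so P = 12.5 + 0.15Q.
Competitive equilibrium: 66.5 − 0.8Q = 12.5 + 0.15Q → Q* = 56.8421, P* = 21.0263.
At Q = 31: demand price = 66.5 − 0.8·31 = 41.7; supply price = 12.5 + 0.15·31 = 17.15.
ΔQ = 56.8421 − 31 = 25.8421; wedge = 41.7 − 17.15 = 24.55.
The triangle = ½ × 25.8421 × 24.55 = €317.21 thousand.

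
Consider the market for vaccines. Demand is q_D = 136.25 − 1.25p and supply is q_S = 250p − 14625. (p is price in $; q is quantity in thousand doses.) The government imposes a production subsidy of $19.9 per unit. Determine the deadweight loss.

$246.27 thousand

In inverse form: demand p = 109 − 0.8q, supply p = 58.5 + 0.004q.
Competitive equilibrium: 109 − 0.8q = 58.5 + 0.004q → q* = 62.81095, p* = 58.75124.
The subsidy lowers effective supply by 19.9: p = 38.6 + 0.004q.
New quantity: 109 − 0.8q = 38.6 + 0.004q → q' = 87.56219.
Overproduction Δq = 87.56219 − 62.81095 = 24.75124; wedge = subsidy = 19.9.
Welfare loss = ½ × 24.75124 × 19.9 = $246.27 thousand.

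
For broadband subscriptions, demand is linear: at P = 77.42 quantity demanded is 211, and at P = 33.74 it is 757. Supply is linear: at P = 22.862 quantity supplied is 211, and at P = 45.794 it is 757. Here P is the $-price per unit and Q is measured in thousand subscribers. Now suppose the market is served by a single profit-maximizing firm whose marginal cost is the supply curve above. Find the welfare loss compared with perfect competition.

Demand slope = (33.74 − 77.42)/(757 − 211) = −0.08, so P = 94.3 − 0.08Q.
Supply slope = (45.794 − 22.862)/(757 − 211) = 0.042, so P = 14 + 0.042Q.
Competitive equilibrium: 94.3 − 0.08Q = 14 + 0.042Q → Q* = 658.1967, P* = 41.6443.
Marginal revenue: MR = 94.3 − 0.16Q. Set MR = MC: 94.3 − 0.16Q = 14 + 0.042Q → Q_m = 397.5248.
Price P_m = 94.3 − 0.08·397.5248 = 62.498; MC(Q_m) = 14 + 0.042·397.5248 = 30.696.
Competitive Q* = 658.1967, so ΔQ = 260.6719; wedge = 62.498 − 30.696 = 31.802.
The triangle = ½ × 260.6719 × 31.802 = $4144.94 thousand.

$4144.94 thousand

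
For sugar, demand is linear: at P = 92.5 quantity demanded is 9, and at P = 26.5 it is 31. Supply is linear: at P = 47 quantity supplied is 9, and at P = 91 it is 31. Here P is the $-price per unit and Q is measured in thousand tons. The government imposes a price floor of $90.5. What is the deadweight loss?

$177.80 thousand

Demand slope = (26.5 − 92.5)/(31 − 9) = −3, so P = 119.5 − 3Q.
Supply slope = (91 − 47)/(31 − 9) = 2, so P = 29 + 2Q.
Competitive equilibrium: 119.5 − 3Q = 29 + 2Q → Q* = 18.1, P* = 65.2.
At the floor P = 90.5, quantity demanded = (119.5 − 90.5)/3 = 9.6667.
Sellers' marginal cost at Q' = 9.6667: 29 + 2·9.6667 = 48.3334.
ΔQ = 18.1 − 9.6667 = 8.4333; wedge = 90.5 − 48.3334 = 42.1666.
Deadweight loss = ½ × 8.4333 × 42.1666 = $177.80 thousand.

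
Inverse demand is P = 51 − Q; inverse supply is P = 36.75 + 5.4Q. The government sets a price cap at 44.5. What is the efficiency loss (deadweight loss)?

Competitive equilibrium: 51 − Q = 36.75 + 5.4Q → Q* = 2.2266, P* = 48.7734.
At the ceiling P = 44.5, quantity supplied = (44.5 − 36.75)/5.4 = 1.4352.
Willingness to pay at Q' = 1.4352: 51 − 1·1.4352 = 49.5648.
ΔQ = 2.2266 − 1.4352 = 0.7914; wedge = 49.5648 − 44.5 = 5.0648.
DWL = ½ × 0.7914 × 5.0648 = 2.

2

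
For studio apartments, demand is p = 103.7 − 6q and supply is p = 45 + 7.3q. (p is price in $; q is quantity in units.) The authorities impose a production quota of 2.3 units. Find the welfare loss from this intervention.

$29.71

Competitive equilibrium: 103.7 − 6q = 45 + 7.3q → q* = 4.4135, p* = 77.2188.
At q = 2.3: demand price = 103.7 − 6·2.3 = 89.9; supply price = 45 + 7.3·2.3 = 61.79.
Δq = 4.4135 − 2.3 = 2.1135; wedge = 89.9 − 61.79 = 28.11.
The triangle = ½ × 2.1135 × 28.11 = $29.71.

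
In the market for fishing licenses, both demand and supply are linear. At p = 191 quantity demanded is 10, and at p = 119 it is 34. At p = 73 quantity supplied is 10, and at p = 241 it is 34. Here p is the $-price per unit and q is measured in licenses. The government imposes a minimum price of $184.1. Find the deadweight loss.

$451.25

Demand slope = (119 − 191)/(34 − 10) = −3, so p = 221 − 3q.
Supply slope = (241 − 73)/(34 − 10) = 7, so p = 3 + 7q.
Competitive equilibrium: 221 − 3q = 3 + 7q → q* = 21.8, p* = 155.6.
At the floor p = 184.1, quantity demanded = (221 − 184.1)/3 = 12.3.
Sellers' marginal cost at q' = 12.3: 3 + 7·12.3 = 89.1.
Δq = 21.8 − 12.3 = 9.5; wedge = 184.1 − 89.1 = 95.
Welfare loss = ½ × 9.5 × 95 = $451.25.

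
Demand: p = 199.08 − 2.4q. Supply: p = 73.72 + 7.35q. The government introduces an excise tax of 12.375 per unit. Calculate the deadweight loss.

7.85

Competitive equilibrium: 199.08 − 2.4q = 73.72 + 7.35q → q* = 12.8574, p* = 168.2222.
With the tax, the buyer price exceeds the seller price by 12.375: (199.08 − 2.4q) − (73.72 + 7.35q) = 12.375 → q' = 11.5882.
Δq = 12.8574 − 11.5882 = 1.2692; the wedge equals the tax, 12.375.
Welfare loss = ½ × 1.2692 × 12.375 = 7.85.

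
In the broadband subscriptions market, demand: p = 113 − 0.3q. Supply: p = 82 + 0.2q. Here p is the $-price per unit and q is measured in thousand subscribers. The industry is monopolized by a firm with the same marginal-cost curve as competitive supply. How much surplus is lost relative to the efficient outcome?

$135.14 thousand

Competitive equilibrium: 113 − 0.3q = 82 + 0.2q → q* = 62, p* = 94.4.
Marginal revenue: MR = 113 − 0.6q. Set MR = MC: 113 − 0.6q = 82 + 0.2q → q_m = 38.75.
Price p_m = 113 − 0.3·38.75 = 101.375; MC(q_m) = 82 + 0.2·38.75 = 89.75.
Competitive q* = 62, so Δq = 23.25; wedge = 101.375 − 89.75 = 11.625.
The triangle = ½ × 23.25 × 11.625 = $135.14 thousand.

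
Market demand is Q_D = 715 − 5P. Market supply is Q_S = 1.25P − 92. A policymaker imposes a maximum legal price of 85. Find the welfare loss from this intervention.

1520.76

In inverse form: demand P = 143 − 0.2Q, supply P = 73.6 + 0.8Q.
Competitive equilibrium: 143 − 0.2Q = 73.6 + 0.8Q → Q* = 69.4, P* = 129.12.
At the ceiling P = 85, quantity supplied = (85 − 73.6)/0.8 = 14.25.
Willingness to pay at Q' = 14.25: 143 − 0.2·14.25 = 140.15.
ΔQ = 69.4 − 14.25 = 55.15; wedge = 140.15 − 85 = 55.15.
DWL = ½ × 55.15 × 55.15 = 1520.76.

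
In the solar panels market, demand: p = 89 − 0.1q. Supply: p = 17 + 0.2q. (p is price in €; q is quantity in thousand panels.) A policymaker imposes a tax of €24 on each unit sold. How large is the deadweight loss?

€960 thousand

Competitive equilibrium: 89 − 0.1q = 17 + 0.2q → q* = 240, p* = 65.
With the tax, the buyer price exceeds the seller price by 24: (89 − 0.1q) − (17 + 0.2q) = 24 → q' = 160.
Δq = 240 − 160 = 80; the wedge equals the tax, 24.
Welfare loss = ½ × 80 × 24 = €960 thousand.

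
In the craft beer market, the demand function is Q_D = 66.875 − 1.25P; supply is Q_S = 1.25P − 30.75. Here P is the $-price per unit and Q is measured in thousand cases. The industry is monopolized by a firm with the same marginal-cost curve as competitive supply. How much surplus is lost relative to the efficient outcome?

$29 thousand

In inverse form: demand P = 53.5 − 0.8Q, supply P = 24.6 + 0.8Q.
Competitive equilibrium: 53.5 − 0.8Q = 24.6 + 0.8Q → Q* = 18.0625, P* = 39.05.
Marginal revenue: MR = 53.5 − 1.6Q. Set MR = MC: 53.5 − 1.6Q = 24.6 + 0.8Q → Q_m = 12.0417.
Price P_m = 53.5 − 0.8·12.0417 = 43.8666; MC(Q_m) = 24.6 + 0.8·12.0417 = 34.2334.
Competitive Q* = 18.0625, so ΔQ = 6.0208; wedge = 43.8666 − 34.2334 = 9.6332.
Welfare loss = ½ × 6.0208 × 9.6332 = $29 thousand.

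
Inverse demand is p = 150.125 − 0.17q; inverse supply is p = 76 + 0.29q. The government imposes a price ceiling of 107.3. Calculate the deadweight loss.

651.21

Competitive equilibrium: 150.125 − 0.17q = 76 + 0.29q → q* = 161.1413, p* = 122.731.
At the ceiling p = 107.3, quantity supplied = (107.3 − 76)/0.29 = 107.931.
Willingness to pay at q' = 107.931: 150.125 − 0.17·107.931 = 131.7767.
Δq = 161.1413 − 107.931 = 53.2103; wedge = 131.7767 − 107.3 = 24.4767.
DWL = ½ × 53.2103 × 24.4767 = 651.21.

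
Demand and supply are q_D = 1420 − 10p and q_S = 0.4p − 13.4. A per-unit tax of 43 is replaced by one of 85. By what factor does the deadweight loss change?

In inverse form: demand p = 142 − 0.1q, supply p = 33.5 + 2.5q.
Competitive equilibrium: 142 − 0.1q = 33.5 + 2.5q → q* = 41.7308, p* = 137.8269.
For a per-unit tax t: Δq = t/2.6, so DWL = ½·t·(t/2.6) = t²/5.2.
At t = 43: DWL = 355.577. At t = 85: DWL = 1389.423.
Ratio = (85/43)² = 3.908.

3.908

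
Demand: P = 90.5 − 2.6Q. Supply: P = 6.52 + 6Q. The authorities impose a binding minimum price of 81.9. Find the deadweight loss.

Competitive equilibrium: 90.5 − 2.6Q = 6.52 + 6Q → Q* = 9.7651, P* = 65.1107.
At the floor P = 81.9, quantity demanded = (90.5 − 81.9)/2.6 = 3.3077.
Sellers' marginal cost at Q' = 3.3077: 6.52 + 6·3.3077 = 26.3662.
ΔQ = 9.7651 − 3.3077 = 6.4574; wedge = 81.9 − 26.3662 = 55.5338.
DWL = ½ × 6.4574 × 55.5338 = 179.30.

179.30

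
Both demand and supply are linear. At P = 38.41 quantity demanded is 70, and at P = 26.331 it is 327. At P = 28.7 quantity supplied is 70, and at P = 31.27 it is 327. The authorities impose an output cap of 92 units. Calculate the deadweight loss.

627.23

Demand slope = (26.331 − 38.41)/(327 − 70) = −0.047, so P = 41.7 − 0.047Q.
Supply slope = (31.27 − 28.7)/(327 − 70) = 0.01, so P = 28 + 0.01Q.
Competitive equilibrium: 41.7 − 0.047Q = 28 + 0.01Q → Q* = 240.3509, P* = 30.4035.
At Q = 92: demand price = 41.7 − 0.047·92 = 37.376; supply price = 28 + 0.01·92 = 28.92.
ΔQ = 240.3509 − 92 = 148.3509; wedge = 37.376 − 28.92 = 8.456.
The triangle = ½ × 148.3509 × 8.456 = 627.23.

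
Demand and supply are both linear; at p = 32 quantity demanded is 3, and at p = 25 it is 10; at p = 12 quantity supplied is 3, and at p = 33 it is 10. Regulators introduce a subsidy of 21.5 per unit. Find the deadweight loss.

57.78

Demand slope = (25 − 32)/(10 − 3) = −1, so p = 35 − q.
Supply slope = (33 − 12)/(10 − 3) = 3, so p = 3 + 3q.
Competitive equilibrium: 35 − q = 3 + 3q → q* = 8, p* = 27.
The subsidy lowers effective supply by 21.5: p = 3q − 18.5.
New quantity: 35 − q = 3q − 18.5 → q' = 13.375.
Overproduction Δq = 13.375 − 8 = 5.375; wedge = subsidy = 21.5.
The triangle = ½ × 5.375 × 21.5 = 57.78.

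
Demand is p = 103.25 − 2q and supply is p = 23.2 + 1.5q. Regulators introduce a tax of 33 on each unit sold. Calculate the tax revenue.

Competitive equilibrium: 103.25 − 2q = 23.2 + 1.5q → q* = 22.87143, p* = 57.50714.
With the tax, the buyer price exceeds the seller price by 33: (103.25 − 2q) − (23.2 + 1.5q) = 33 → q' = 13.44286.
Tax revenue = 33 × 13.44286 = 443.61.

443.61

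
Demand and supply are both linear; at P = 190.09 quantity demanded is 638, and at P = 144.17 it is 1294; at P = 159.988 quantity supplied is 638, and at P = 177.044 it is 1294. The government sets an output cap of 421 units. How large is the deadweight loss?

13511.84

Demand slope = (144.17 − 190.09)/(1294 − 638) = −0.07, so P = 234.75 − 0.07Q.
Supply slope = (177.044 − 159.988)/(1294 − 638) = 0.026, so P = 143.4 + 0.026Q.
Competitive equilibrium: 234.75 − 0.07Q = 143.4 + 0.026Q → Q* = 951.5625, P* = 168.1406.
At Q = 421: demand price = 234.75 − 0.07·421 = 205.28; supply price = 143.4 + 0.026·421 = 154.346.
ΔQ = 951.5625 − 421 = 530.5625; wedge = 205.28 − 154.346 = 50.934.
Deadweight loss = ½ × 530.5625 × 50.934 = 13511.84.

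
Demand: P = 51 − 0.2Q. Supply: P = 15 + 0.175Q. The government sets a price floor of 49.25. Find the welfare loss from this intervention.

Competitive equilibrium: 51 − 0.2Q = 15 + 0.175Q → Q* = 96, P* = 31.8.
At the floor P = 49.25, quantity demanded = (51 − 49.25)/0.2 = 8.75.
Sellers' marginal cost at Q' = 8.75: 15 + 0.175·8.75 = 16.53125.
ΔQ = 96 − 8.75 = 87.25; wedge = 49.25 − 16.53125 = 32.71875.
The triangle = ½ × 87.25 × 32.71875 = 1427.36.

1427.36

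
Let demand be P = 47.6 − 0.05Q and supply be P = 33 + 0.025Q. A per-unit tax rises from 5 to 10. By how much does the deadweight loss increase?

500

Competitive equilibrium: 47.6 − 0.05Q = 33 + 0.025Q → Q* = 194.6667, P* = 37.8667.
For a per-unit tax t: ΔQ = t/0.075, so DWL = ½·t·(t/0.075) = t²/0.15.
At t = 5: DWL = 166.667. At t = 10: DWL = 666.667.
Increase = 666.667 − 166.667 = 500.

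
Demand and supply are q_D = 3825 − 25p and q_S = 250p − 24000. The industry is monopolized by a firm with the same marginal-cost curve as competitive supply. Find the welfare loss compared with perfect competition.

8371.99

In inverse form: demand p = 153 − 0.04q, supply p = 96 + 0.004q.
Competitive equilibrium: 153 − 0.04q = 96 + 0.004q → q* = 1295.454545, p* = 101.181818.
Marginal revenue: MR = 153 − 0.08q. Set MR = MC: 153 − 0.08q = 96 + 0.004q → q_m = 678.571429.
Price p_m = 153 − 0.04·678.571429 = 125.857143; MC(q_m) = 96 + 0.004·678.571429 = 98.714286.
Competitive q* = 1295.454545, so Δq = 616.883116; wedge = 125.857143 − 98.714286 = 27.142857.
Deadweight loss = ½ × 616.883116 × 27.142857 = 8371.99.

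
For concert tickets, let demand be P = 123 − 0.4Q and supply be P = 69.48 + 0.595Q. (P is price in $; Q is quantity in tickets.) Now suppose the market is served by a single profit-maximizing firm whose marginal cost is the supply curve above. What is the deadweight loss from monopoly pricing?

Competitive equilibrium: 123 − 0.4Q = 69.48 + 0.595Q → Q* = 53.7889, P* = 101.4844.
Marginal revenue: MR = 123 − 0.8Q. Set MR = MC: 123 − 0.8Q = 69.48 + 0.595Q → Q_m = 38.3656.
Price P_m = 123 − 0.4·38.3656 = 107.6538; MC(Q_m) = 69.48 + 0.595·38.3656 = 92.3075.
Competitive Q* = 53.7889, so ΔQ = 15.4233; wedge = 107.6538 − 92.3075 = 15.3463.
The triangle = ½ × 15.4233 × 15.3463 = $118.35.

$118.35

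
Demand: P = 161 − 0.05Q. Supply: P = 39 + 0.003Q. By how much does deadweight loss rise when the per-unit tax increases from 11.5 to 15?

875

Competitive equilibrium: 161 − 0.05Q = 39 + 0.003Q → Q* = 2301.8868, P* = 45.9057.
For a per-unit tax t: ΔQ = t/0.053, so DWL = ½·t·(t/0.053) = t²/0.106.
At t = 11.5: DWL = 1247.642. At t = 15: DWL = 2122.642.
Increase = 2122.642 − 1247.642 = 875.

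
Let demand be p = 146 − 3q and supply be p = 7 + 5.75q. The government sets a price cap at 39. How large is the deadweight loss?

465.99

Competitive equilibrium: 146 − 3q = 7 + 5.75q → q* = 15.8857, p* = 98.3429.
At the ceiling p = 39, quantity supplied = (39 − 7)/5.75 = 5.5652.
Willingness to pay at q' = 5.5652: 146 − 3·5.5652 = 129.3044.
Δq = 15.8857 − 5.5652 = 10.3205; wedge = 129.3044 − 39 = 90.3044.
Welfare loss = ½ × 10.3205 × 90.3044 = 465.99.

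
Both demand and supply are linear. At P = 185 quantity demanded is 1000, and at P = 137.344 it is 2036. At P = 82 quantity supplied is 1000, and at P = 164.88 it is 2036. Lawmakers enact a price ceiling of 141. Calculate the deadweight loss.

Demand slope = (137.344 − 185)/(2036 − 1000) = −0.046, so P = 231 − 0.046Q.
Supply slope = (164.88 − 82)/(2036 − 1000) = 0.08, so P = 2 + 0.08Q.
Competitive equilibrium: 231 − 0.046Q = 2 + 0.08Q → Q* = 1817.4603, P* = 147.3968.
At the ceiling P = 141, quantity supplied = (141 − 2)/0.08 = 1737.5.
Willingness to pay at Q' = 1737.5: 231 − 0.046·1737.5 = 151.075.
ΔQ = 1817.4603 − 1737.5 = 79.9603; wedge = 151.075 − 141 = 10.075.
Deadweight loss = ½ × 79.9603 × 10.075 = 402.80.

402.80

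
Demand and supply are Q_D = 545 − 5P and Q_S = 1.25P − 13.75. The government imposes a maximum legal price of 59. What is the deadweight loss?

In inverse form: demand P = 109 − 0.2Q, supply P = 11 + 0.8Q.
Competitive equilibrium: 109 − 0.2Q = 11 + 0.8Q → Q* = 98, P* = 89.4.
At the ceiling P = 59, quantity supplied = (59 − 11)/0.8 = 60.
Willingness to pay at Q' = 60: 109 − 0.2·60 = 97.
ΔQ = 98 − 60 = 38; wedge = 97 − 59 = 38.
Deadweight loss = ½ × 38 × 38 = 722.

722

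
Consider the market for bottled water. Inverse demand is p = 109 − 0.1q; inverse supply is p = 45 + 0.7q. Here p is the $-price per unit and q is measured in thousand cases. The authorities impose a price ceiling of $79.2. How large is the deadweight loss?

Competitive equilibrium: 109 − 0.1q = 45 + 0.7q → q* = 80, p* = 101.
At the ceiling p = 79.2, quantity supplied = (79.2 − 45)/0.7 = 48.8571.
Willingness to pay at q' = 48.8571: 109 − 0.1·48.8571 = 104.1143.
Δq = 80 − 48.8571 = 31.1429; wedge = 104.1143 − 79.2 = 24.9143.
Welfare loss = ½ × 31.1429 × 24.9143 = $387.95 thousand.

$387.95 thousand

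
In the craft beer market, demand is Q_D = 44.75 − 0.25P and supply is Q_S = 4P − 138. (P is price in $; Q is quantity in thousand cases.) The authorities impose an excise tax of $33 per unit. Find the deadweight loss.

$128.12 thousand

In inverse form: demand P = 179 − 4Q, supply P = 34.5 + 0.25Q.
Competitive equilibrium: 179 − 4Q = 34.5 + 0.25Q → Q* = 34, P* = 43.
With the tax, the buyer price exceeds the seller price by 33: (179 − 4Q) − (34.5 + 0.25Q) = 33 → Q' = 26.2353.
ΔQ = 34 − 26.2353 = 7.7647; the wedge equals the tax, 33.
Welfare loss = ½ × 7.7647 × 33 = $128.12 thousand.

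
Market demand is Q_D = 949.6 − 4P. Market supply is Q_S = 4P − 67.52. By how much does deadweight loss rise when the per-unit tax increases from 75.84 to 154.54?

In inverse form: demand P = 237.4 − 0.25Q, supply P = 16.88 + 0.25Q.
Competitive equilibrium: 237.4 − 0.25Q = 16.88 + 0.25Q → Q* = 441.04, P* = 127.14.
For a per-unit tax t: ΔQ = t/0.5, so DWL = ½·t·(t/0.5) = t²/1.
At t = 75.84: DWL = 5751.706. At t = 154.54: DWL = 23882.612.
Increase = 23882.612 − 5751.706 = 18130.906.

18130.906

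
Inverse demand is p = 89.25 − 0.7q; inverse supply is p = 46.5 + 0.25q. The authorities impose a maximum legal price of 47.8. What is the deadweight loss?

752.419

Competitive equilibrium: 89.25 − 0.7q = 46.5 + 0.25q → q* = 45, p* = 57.75.
At the ceiling p = 47.8, quantity supplied = (47.8 − 46.5)/0.25 = 5.2.
Willingness to pay at q' = 5.2: 89.25 − 0.7·5.2 = 85.61.
Δq = 45 − 5.2 = 39.8; wedge = 85.61 − 47.8 = 37.81.
Deadweight loss = ½ × 39.8 × 37.81 = 752.419.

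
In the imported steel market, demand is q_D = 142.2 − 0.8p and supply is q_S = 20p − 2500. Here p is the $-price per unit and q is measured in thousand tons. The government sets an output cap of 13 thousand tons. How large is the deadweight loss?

In inverse form: demand p = 177.75 − 1.25q, supply p = 125 + 0.05q.
Competitive equilibrium: 177.75 − 1.25q = 125 + 0.05q → q* = 40.5769, p* = 127.0288.
At q = 13: demand price = 177.75 − 1.25·13 = 161.5; supply price = 125 + 0.05·13 = 125.65.
Δq = 40.5769 − 13 = 27.5769; wedge = 161.5 − 125.65 = 35.85.
Deadweight loss = ½ × 27.5769 × 35.85 = $494.32 thousand.

$494.32 thousand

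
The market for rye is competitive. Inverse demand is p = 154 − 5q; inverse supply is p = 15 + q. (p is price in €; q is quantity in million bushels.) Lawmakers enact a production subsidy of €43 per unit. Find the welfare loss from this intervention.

€154.08 million

Competitive equilibrium: 154 − 5q = 15 + q → q* = 23.1667, p* = 38.1667.
The subsidy lowers effective supply by 43: p = q − 28.
New quantity: 154 − 5q = q − 28 → q' = 30.3333.
Overproduction Δq = 30.3333 − 23.1667 = 7.1666; wedge = subsidy = 43.
The triangle = ½ × 7.1666 × 43 = €154.08 million.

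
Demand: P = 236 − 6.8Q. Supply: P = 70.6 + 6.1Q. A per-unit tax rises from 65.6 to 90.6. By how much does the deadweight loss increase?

Competitive equilibrium: 236 − 6.8Q = 70.6 + 6.1Q → Q* = 12.8217, P* = 148.8124.
For a per-unit tax t: ΔQ = t/12.9, so DWL = ½·t·(t/12.9) = t²/25.8.
At t = 65.6: DWL = 166.797. At t = 90.6: DWL = 318.153.
Increase = 318.153 − 166.797 = 151.36.

151.36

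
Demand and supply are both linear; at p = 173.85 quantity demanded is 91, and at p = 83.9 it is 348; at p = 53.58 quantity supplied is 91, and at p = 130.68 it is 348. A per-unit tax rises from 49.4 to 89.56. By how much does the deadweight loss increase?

Demand slope = (83.9 − 173.85)/(348 − 91) = −0.35, so p = 205.7 − 0.35q.
Supply slope = (130.68 − 53.58)/(348 − 91) = 0.3, so p = 26.28 + 0.3q.
Competitive equilibrium: 205.7 − 0.35q = 26.28 + 0.3q → q* = 276.0308, p* = 109.0892.
For a per-unit tax t: Δq = t/0.65, so DWL = ½·t·(t/0.65) = t²/1.3.
At t = 49.4: DWL = 1877.2. At t = 89.56: DWL = 6169.995.
Increase = 6169.995 − 1877.2 = 4292.80.

4292.80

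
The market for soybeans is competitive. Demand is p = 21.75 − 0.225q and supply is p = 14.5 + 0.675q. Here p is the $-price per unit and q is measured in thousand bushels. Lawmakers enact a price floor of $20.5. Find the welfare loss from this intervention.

Competitive equilibrium: 21.75 − 0.225q = 14.5 + 0.675q → q* = 8.0556, p* = 19.9375.
At the floor p = 20.5, quantity demanded = (21.75 − 20.5)/0.225 = 5.5556.
Sellers' marginal cost at q' = 5.5556: 14.5 + 0.675·5.5556 = 18.25.
Δq = 8.0556 − 5.5556 = 2.5; wedge = 20.5 − 18.25 = 2.25.
The triangle = ½ × 2.5 × 2.25 = $2.81 thousand.

$2.81 thousand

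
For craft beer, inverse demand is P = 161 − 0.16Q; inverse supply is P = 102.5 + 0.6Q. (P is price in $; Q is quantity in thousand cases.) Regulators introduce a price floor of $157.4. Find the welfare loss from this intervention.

Competitive equilibrium: 161 − 0.16Q = 102.5 + 0.6Q → Q* = 76.9737, P* = 148.6842.
At the floor P = 157.4, quantity demanded = (161 − 157.4)/0.16 = 22.5.
Sellers' marginal cost at Q' = 22.5: 102.5 + 0.6·22.5 = 116.
ΔQ = 76.9737 − 22.5 = 54.4737; wedge = 157.4 − 116 = 41.4.
Welfare loss = ½ × 54.4737 × 41.4 = $1127.61 thousand.

$1127.61 thousand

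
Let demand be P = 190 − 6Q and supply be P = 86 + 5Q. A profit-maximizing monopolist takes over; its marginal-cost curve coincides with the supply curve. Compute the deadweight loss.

Competitive equilibrium: 190 − 6Q = 86 + 5Q → Q* = 9.4545, P* = 133.2727.
Marginal revenue: MR = 190 − 12Q. Set MR = MC: 190 − 12Q = 86 + 5Q → Q_m = 6.1176.
Price P_m = 190 − 6·6.1176 = 153.2944; MC(Q_m) = 86 + 5·6.1176 = 116.588.
Competitive Q* = 9.4545, so ΔQ = 3.3369; wedge = 153.2944 − 116.588 = 36.7064.
Deadweight loss = ½ × 3.3369 × 36.7064 = 61.24.

61.24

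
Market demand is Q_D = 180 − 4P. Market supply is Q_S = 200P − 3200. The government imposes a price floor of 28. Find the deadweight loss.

266.58

In inverse form: demand P = 45 − 0.25Q, supply P = 16 + 0.005Q.
Competitive equilibrium: 45 − 0.25Q = 16 + 0.005Q → Q* = 113.7255, P* = 16.5686.
At the floor P = 28, quantity demanded = (45 − 28)/0.25 = 68.
Sellers' marginal cost at Q' = 68: 16 + 0.005·68 = 16.34.
ΔQ = 113.7255 − 68 = 45.7255; wedge = 28 − 16.34 = 11.66.
Welfare loss = ½ × 45.7255 × 11.66 = 266.58.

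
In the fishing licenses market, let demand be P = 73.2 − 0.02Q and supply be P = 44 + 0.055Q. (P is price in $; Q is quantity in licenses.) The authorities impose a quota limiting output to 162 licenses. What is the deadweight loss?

Competitive equilibrium: 73.2 − 0.02Q = 44 + 0.055Q → Q* = 389.3333, P* = 65.4133.
At Q = 162: demand price = 73.2 − 0.02·162 = 69.96; supply price = 44 + 0.055·162 = 52.91.
ΔQ = 389.3333 − 162 = 227.3333; wedge = 69.96 − 52.91 = 17.05.
Welfare loss = ½ × 227.3333 × 17.05 = $1938.02.

$1938.02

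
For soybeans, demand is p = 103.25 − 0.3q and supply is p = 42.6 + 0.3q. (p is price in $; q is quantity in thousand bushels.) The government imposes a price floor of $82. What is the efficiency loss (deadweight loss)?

Competitive equilibrium: 103.25 − 0.3q = 42.6 + 0.3q → q* = 101.0833, p* = 72.925.
At the floor p = 82, quantity demanded = (103.25 − 82)/0.3 = 70.8333.
Sellers' marginal cost at q' = 70.8333: 42.6 + 0.3·70.8333 = 63.85.
Δq = 101.0833 − 70.8333 = 30.25; wedge = 82 − 63.85 = 18.15.
DWL = ½ × 30.25 × 18.15 = $274.52 thousand.

$274.52 thousand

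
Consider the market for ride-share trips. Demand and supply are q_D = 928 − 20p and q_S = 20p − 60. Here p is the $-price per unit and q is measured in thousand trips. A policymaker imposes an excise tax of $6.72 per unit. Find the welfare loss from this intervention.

In inverse form: demand p = 46.4 − 0.05q, supply p = 3 + 0.05q.
Competitive equilibrium: 46.4 − 0.05q = 3 + 0.05q → q* = 434, p* = 24.7.
With the tax, the buyer price exceeds the seller price by 6.72: (46.4 − 0.05q) − (3 + 0.05q) = 6.72 → q' = 366.8.
Δq = 434 − 366.8 = 67.2; the wedge equals the tax, 6.72.
Deadweight loss = ½ × 67.2 × 6.72 = $225.792 thousand.

$225.792 thousand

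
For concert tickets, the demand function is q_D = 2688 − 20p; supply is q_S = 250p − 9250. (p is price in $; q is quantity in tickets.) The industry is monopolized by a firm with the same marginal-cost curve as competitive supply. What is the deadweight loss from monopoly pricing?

$20303.34

In inverse form: demand p = 134.4 − 0.05q, supply p = 37 + 0.004q.
Competitive equilibrium: 134.4 − 0.05q = 37 + 0.004q → q* = 1803.7037, p* = 44.21481.
Marginal revenue: MR = 134.4 − 0.1q. Set MR = MC: 134.4 − 0.1q = 37 + 0.004q → q_m = 936.53846.
Price p_m = 134.4 − 0.05·936.53846 = 87.57308; MC(q_m) = 37 + 0.004·936.53846 = 40.74615.
Competitive q* = 1803.7037, so Δq = 867.16524; wedge = 87.57308 − 40.74615 = 46.82693.
Welfare loss = ½ × 867.16524 × 46.82693 = $20303.34.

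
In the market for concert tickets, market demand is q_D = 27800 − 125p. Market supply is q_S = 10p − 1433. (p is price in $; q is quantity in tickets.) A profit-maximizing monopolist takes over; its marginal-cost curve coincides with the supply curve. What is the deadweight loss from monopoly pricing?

In inverse form: demand p = 222.4 − 0.008q, supply p = 143.3 + 0.1q.
Competitive equilibrium: 222.4 − 0.008q = 143.3 + 0.1q → q* = 732.4074, p* = 216.5407.
Marginal revenue: MR = 222.4 − 0.016q. Set MR = MC: 222.4 − 0.016q = 143.3 + 0.1q → q_m = 681.8966.
Price p_m = 222.4 − 0.008·681.8966 = 216.9448; MC(q_m) = 143.3 + 0.1·681.8966 = 211.4897.
Competitive q* = 732.4074, so Δq = 50.5108; wedge = 216.9448 − 211.4897 = 5.4551.
DWL = ½ × 50.5108 × 5.4551 = $137.77.

$137.77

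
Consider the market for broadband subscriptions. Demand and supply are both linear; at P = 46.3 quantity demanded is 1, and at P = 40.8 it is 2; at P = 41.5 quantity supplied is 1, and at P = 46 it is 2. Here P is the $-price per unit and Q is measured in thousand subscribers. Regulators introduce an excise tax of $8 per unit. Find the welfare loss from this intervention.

Demand slope = (40.8 − 46.3)/(2 − 1) = −5.5, so P = 51.8 − 5.5Q.
Supply slope = (46 − 41.5)/(2 − 1) = 4.5, so P = 37 + 4.5Q.
Competitive equilibrium: 51.8 − 5.5Q = 37 + 4.5Q → Q* = 1.48, P* = 43.66.
With the tax, the buyer price exceeds the seller price by 8: (51.8 − 5.5Q) − (37 + 4.5Q) = 8 → Q' = 0.68.
ΔQ = 1.48 − 0.68 = 0.8; the wedge equals the tax, 8.
The triangle = ½ × 0.8 × 8 = $3.20 thousand.

$3.20 thousand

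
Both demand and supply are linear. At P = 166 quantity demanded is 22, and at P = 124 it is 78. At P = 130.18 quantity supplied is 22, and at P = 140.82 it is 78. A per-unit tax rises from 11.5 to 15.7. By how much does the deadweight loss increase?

Demand slope = (124 − 166)/(78 − 22) = −0.75, so P = 182.5 − 0.75Q.
Supply slope = (140.82 − 130.18)/(78 − 22) = 0.19, so P = 126 + 0.19Q.
Competitive equilibrium: 182.5 − 0.75Q = 126 + 0.19Q → Q* = 60.1064, P* = 137.4202.
For a per-unit tax t: ΔQ = t/0.94, so DWL = ½·t·(t/0.94) = t²/1.88.
At t = 11.5: DWL = 70.346. At t = 15.7: DWL = 131.112.
Increase = 131.112 − 70.346 = 60.77.

60.77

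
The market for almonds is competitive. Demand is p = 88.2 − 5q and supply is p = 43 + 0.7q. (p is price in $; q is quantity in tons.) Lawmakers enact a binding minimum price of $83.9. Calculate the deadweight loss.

Competitive equilibrium: 88.2 − 5q = 43 + 0.7q → q* = 7.9298, p* = 48.5509.
At the floor p = 83.9, quantity demanded = (88.2 − 83.9)/5 = 0.86.
Sellers' marginal cost at q' = 0.86: 43 + 0.7·0.86 = 43.602.
Δq = 7.9298 − 0.86 = 7.0698; wedge = 83.9 − 43.602 = 40.298.
DWL = ½ × 7.0698 × 40.298 = $142.45.

$142.45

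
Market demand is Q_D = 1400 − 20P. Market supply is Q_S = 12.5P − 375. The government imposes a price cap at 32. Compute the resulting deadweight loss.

5194.47

In inverse form: demand P = 70 − 0.05Q, supply P = 30 + 0.08Q.
Competitive equilibrium: 70 − 0.05Q = 30 + 0.08Q → Q* = 307.6923, P* = 54.6154.
At the ceiling P = 32, quantity supplied = (32 − 30)/0.08 = 25.
Willingness to pay at Q' = 25: 70 − 0.05·25 = 68.75.
ΔQ = 307.6923 − 25 = 282.6923; wedge = 68.75 − 32 = 36.75.
DWL = ½ × 282.6923 × 36.75 = 5194.47.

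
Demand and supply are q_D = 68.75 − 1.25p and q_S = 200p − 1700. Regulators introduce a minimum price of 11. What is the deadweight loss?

3.07

In inverse form: demand p = 55 − 0.8q, supply p = 8.5 + 0.005q.
Competitive equilibrium: 55 − 0.8q = 8.5 + 0.005q → q* = 57.764, p* = 8.7888.
At the floor p = 11, quantity demanded = (55 − 11)/0.8 = 55.
Sellers' marginal cost at q' = 55: 8.5 + 0.005·55 = 8.775.
Δq = 57.764 − 55 = 2.764; wedge = 11 − 8.775 = 2.225.
Welfare loss = ½ × 2.764 × 2.225 = 3.07.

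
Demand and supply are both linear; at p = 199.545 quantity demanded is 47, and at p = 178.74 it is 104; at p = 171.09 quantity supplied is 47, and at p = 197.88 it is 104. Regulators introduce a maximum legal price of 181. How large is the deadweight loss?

70.48

Demand slope = (178.74 − 199.545)/(104 − 47) = −0.365, so p = 216.7 − 0.365q.
Supply slope = (197.88 − 171.09)/(104 − 47) = 0.47, so p = 149 + 0.47q.
Competitive equilibrium: 216.7 − 0.365q = 149 + 0.47q → q* = 81.0778, p* = 187.1066.
At the ceiling p = 181, quantity supplied = (181 − 149)/0.47 = 68.0851.
Willingness to pay at q' = 68.0851: 216.7 − 0.365·68.0851 = 191.8489.
Δq = 81.0778 − 68.0851 = 12.9927; wedge = 191.8489 − 181 = 10.8489.
Deadweight loss = ½ × 12.9927 × 10.8489 = 70.48.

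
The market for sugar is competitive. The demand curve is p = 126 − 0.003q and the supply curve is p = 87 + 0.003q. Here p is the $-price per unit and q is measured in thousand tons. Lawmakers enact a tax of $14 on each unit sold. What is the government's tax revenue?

$58333.33 thousand

Competitive equilibrium: 126 − 0.003q = 87 + 0.003q → q* = 6500, p* = 106.5.
With the tax, the buyer price exceeds the seller price by 14: (126 − 0.003q) − (87 + 0.003q) = 14 → q' = 4166.6667.
Tax revenue = 14 × 4166.6667 = $58333.33 thousand.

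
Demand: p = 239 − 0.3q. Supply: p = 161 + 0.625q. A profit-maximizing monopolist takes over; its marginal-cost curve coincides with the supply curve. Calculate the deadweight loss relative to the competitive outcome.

197.24

Competitive equilibrium: 239 − 0.3q = 161 + 0.625q → q* = 84.3243, p* = 213.7027.
Marginal revenue: MR = 239 − 0.6q. Set MR = MC: 239 − 0.6q = 161 + 0.625q → q_m = 63.6735.
Price p_m = 239 − 0.3·63.6735 = 219.898; MC(q_m) = 161 + 0.625·63.6735 = 200.7959.
Competitive q* = 84.3243, so Δq = 20.6508; wedge = 219.898 − 200.7959 = 19.1021.
Deadweight loss = ½ × 20.6508 × 19.1021 = 197.24.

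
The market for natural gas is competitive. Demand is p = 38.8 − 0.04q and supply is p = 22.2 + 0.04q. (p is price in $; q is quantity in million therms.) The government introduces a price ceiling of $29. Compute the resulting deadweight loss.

$56.25 million

Competitive equilibrium: 38.8 − 0.04q = 22.2 + 0.04q → q* = 207.5, p* = 30.5.
At the ceiling p = 29, quantity supplied = (29 − 22.2)/0.04 = 170.
Willingness to pay at q' = 170: 38.8 − 0.04·170 = 32.
Δq = 207.5 − 170 = 37.5; wedge = 32 − 29 = 3.
Welfare loss = ½ × 37.5 × 3 = $56.25 million.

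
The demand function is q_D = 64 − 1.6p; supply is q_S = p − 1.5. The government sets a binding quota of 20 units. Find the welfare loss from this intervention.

In inverse form: demand p = 40 − 0.625q, supply p = 1.5 + q.
Competitive equilibrium: 40 − 0.625q = 1.5 + q → q* = 23.6923, p* = 25.1923.
At q = 20: demand price = 40 − 0.625·20 = 27.5; supply price = 1.5 + 1·20 = 21.5.
Δq = 23.6923 − 20 = 3.6923; wedge = 27.5 − 21.5 = 6.
DWL = ½ × 3.6923 × 6 = 11.08.

11.08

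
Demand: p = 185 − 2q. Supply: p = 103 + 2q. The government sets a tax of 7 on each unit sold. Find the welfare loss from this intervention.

Competitive equilibrium: 185 − 2q = 103 + 2q → q* = 20.5, p* = 144.
With the tax, the buyer price exceeds the seller price by 7: (185 − 2q) − (103 + 2q) = 7 → q' = 18.75.
Δq = 20.5 − 18.75 = 1.75; the wedge equals the tax, 7.
The triangle = ½ × 1.75 × 7 = 6.125.

6.125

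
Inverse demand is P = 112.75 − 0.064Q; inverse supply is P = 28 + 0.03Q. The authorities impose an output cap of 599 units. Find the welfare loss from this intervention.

Competitive equilibrium: 112.75 − 0.064Q = 28 + 0.03Q → Q* = 901.5957, P* = 55.0479.
At Q = 599: demand price = 112.75 − 0.064·599 = 74.414; supply price = 28 + 0.03·599 = 45.97.
ΔQ = 901.5957 − 599 = 302.5957; wedge = 74.414 − 45.97 = 28.444.
The triangle = ½ × 302.5957 × 28.444 = 4303.52.

4303.52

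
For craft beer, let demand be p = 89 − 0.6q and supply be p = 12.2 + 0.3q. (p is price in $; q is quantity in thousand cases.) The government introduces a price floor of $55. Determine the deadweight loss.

Competitive equilibrium: 89 − 0.6q = 12.2 + 0.3q → q* = 85.3333, p* = 37.8.
At the floor p = 55, quantity demanded = (89 − 55)/0.6 = 56.6667.
Sellers' marginal cost at q' = 56.6667: 12.2 + 0.3·56.6667 = 29.2.
Δq = 85.3333 − 56.6667 = 28.6666; wedge = 55 − 29.2 = 25.8.
The triangle = ½ × 28.6666 × 25.8 = $369.80 thousand.

$369.80 thousand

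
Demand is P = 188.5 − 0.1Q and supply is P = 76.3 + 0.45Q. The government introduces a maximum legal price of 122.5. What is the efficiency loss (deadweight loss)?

Competitive equilibrium: 188.5 − 0.1Q = 76.3 + 0.45Q → Q* = 204, P* = 168.1.
At the ceiling P = 122.5, quantity supplied = (122.5 − 76.3)/0.45 = 102.6667.
Willingness to pay at Q' = 102.6667: 188.5 − 0.1·102.6667 = 178.2333.
ΔQ = 204 − 102.6667 = 101.3333; wedge = 178.2333 − 122.5 = 55.7333.
DWL = ½ × 101.3333 × 55.7333 = 2823.82.

2823.82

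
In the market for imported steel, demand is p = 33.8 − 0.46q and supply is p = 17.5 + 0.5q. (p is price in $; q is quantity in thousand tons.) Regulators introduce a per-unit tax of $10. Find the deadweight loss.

Competitive equilibrium: 33.8 − 0.46q = 17.5 + 0.5q → q* = 16.9792, p* = 25.9896.
With the tax, the buyer price exceeds the seller price by 10: (33.8 − 0.46q) − (17.5 + 0.5q) = 10 → q' = 6.5625.
Δq = 16.9792 − 6.5625 = 10.4167; the wedge equals the tax, 10.
Welfare loss = ½ × 10.4167 × 10 = $52.08 thousand.

$52.08 thousand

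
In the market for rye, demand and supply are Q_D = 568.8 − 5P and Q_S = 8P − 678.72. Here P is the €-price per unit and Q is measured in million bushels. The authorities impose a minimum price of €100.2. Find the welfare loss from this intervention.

In inverse form: demand P = 113.76 − 0.2Q, supply P = 84.84 + 0.125Q.
Competitive equilibrium: 113.76 − 0.2Q = 84.84 + 0.125Q → Q* = 88.9846, P* = 95.9631.
At the floor P = 100.2, quantity demanded = (113.76 − 100.2)/0.2 = 67.8.
Sellers' marginal cost at Q' = 67.8: 84.84 + 0.125·67.8 = 93.315.
ΔQ = 88.9846 − 67.8 = 21.1846; wedge = 100.2 − 93.315 = 6.885.
Deadweight loss = ½ × 21.1846 × 6.885 = €72.93 million.

€72.93 million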